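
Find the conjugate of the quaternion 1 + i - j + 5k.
1 - i + j - 5k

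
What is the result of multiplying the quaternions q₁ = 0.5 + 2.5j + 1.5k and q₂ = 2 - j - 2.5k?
7.25 - 4.75i + 4.5j + 1.75k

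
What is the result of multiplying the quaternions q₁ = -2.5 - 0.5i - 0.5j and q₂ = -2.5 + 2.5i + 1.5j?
8.25 - 5i - 2.5j + 0.5k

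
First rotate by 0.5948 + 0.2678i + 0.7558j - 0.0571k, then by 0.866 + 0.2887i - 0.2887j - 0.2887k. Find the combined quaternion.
0.6395 + 0.6383i + 0.422j + 0.0743k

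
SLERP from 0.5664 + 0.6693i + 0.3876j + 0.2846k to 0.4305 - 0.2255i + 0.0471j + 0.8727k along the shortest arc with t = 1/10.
0.5915 + 0.6045i + 0.3729j + 0.3816k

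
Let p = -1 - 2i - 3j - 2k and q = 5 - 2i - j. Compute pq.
-12 - 10i - 10j - 14k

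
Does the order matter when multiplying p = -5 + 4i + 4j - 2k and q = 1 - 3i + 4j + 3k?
Yes: pq = -3 + 39i - 22j + 11k ≠ -3 - i - 10j - 45k = qp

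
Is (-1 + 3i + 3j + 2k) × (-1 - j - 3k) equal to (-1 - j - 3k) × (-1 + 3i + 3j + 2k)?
No: pq = 10 - 10i + 7j - 2k ≠ 10 + 4i - 11j + 4k = qp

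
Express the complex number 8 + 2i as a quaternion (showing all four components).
8 + 2i + 0j + 0k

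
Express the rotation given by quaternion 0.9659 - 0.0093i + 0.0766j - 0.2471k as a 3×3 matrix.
[[0.8661, 0.4759, 0.1526], [-0.4788, 0.8777, -0.0199], [-0.1434, -0.0558, 0.9881]]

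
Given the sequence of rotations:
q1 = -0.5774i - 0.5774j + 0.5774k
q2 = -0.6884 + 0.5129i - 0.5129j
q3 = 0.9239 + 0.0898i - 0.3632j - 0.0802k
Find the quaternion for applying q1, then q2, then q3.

q2 · q1 = 0.1013i + 0.1013j - 0.9898k
q3 · q2 · q1 = -0.0517 + 0.4612i + 0.1744j - 0.8686k
-0.0517 + 0.4612i + 0.1744j - 0.8686k


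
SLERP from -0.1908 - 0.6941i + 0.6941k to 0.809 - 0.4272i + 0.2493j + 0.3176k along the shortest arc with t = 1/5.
0.0386 - 0.719i + 0.0636j + 0.691k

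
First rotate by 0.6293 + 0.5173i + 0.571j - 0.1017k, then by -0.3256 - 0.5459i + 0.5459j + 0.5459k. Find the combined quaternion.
-0.1787 - 0.8792i + 0.3845j - 0.2175k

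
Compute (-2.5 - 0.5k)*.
-2.5 + 0.5k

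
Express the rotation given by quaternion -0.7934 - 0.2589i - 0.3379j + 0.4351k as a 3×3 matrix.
[[0.393, 0.8654, 0.3109], [-0.5155, 0.4873, -0.7049], [-0.7615, 0.1168, 0.6376]]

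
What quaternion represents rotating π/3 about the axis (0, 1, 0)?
0.866 + 0.5j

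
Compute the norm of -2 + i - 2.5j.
3.354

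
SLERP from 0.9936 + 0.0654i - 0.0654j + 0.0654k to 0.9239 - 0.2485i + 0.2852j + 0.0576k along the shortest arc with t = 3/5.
0.9789 - 0.1258i + 0.1484j + 0.0625k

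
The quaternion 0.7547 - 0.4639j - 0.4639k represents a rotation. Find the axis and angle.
axis = (0, -√2/2, -√2/2), θ = 82°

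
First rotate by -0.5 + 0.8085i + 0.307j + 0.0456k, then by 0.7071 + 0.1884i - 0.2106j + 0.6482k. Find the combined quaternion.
-0.4708 + 0.2689i + 0.8379j - 0.0637k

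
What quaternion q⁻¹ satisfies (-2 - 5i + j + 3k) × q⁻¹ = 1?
-0.0513 + 0.1282i - 0.0256j - 0.0769k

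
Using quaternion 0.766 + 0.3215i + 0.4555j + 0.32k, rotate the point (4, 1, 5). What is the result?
(5.842, 2.716, 0.707)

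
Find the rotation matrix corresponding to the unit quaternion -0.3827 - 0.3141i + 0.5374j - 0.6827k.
[[-0.5098, -0.8601, 0.0175], [0.1849, -0.1295, -0.9742], [0.8402, -0.4934, 0.2251]]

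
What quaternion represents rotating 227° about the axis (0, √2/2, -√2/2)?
-0.3987 + 0.6485j - 0.6485k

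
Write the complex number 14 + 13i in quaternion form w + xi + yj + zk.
14 + 13i + 0j + 0k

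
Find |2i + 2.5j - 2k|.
3.775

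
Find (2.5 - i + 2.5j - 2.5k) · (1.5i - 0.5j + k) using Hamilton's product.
5.25 + 5i - 4j - 0.75k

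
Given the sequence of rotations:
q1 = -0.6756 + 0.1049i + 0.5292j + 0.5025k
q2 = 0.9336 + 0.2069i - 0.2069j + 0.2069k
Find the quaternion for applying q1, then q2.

q2 · q1 = -0.6469 - 0.2553i + 0.5516j + 0.4605k
-0.6469 - 0.2553i + 0.5516j + 0.4605k


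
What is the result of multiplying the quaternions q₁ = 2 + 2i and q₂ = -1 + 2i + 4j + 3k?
-6 + 2i + 2j + 14k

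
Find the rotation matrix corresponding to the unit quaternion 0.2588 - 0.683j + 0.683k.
[[-0.866, -0.3535, -0.3535], [0.3535, 0.067, -0.933], [0.3535, -0.933, 0.067]]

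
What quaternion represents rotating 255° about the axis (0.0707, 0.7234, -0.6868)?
-0.6088 + 0.0561i + 0.5739j - 0.5449k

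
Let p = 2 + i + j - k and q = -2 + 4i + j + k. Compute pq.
-8 + 8i - 5j + k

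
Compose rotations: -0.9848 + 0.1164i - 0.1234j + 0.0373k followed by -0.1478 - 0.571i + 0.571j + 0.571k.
0.2612 + 0.6369i - 0.4563j - 0.5638k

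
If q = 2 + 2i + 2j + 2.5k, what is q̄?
2 - 2i - 2j - 2.5k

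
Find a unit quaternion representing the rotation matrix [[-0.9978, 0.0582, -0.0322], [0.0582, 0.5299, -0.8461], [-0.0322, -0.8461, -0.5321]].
0.0333i + 0.8746j - 0.4837k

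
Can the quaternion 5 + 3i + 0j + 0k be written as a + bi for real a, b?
Yes. The quaternion 5 + 3i has j- and k-coefficients y = z = 0, so it lies in the complex subalgebra spanned by 1 and i.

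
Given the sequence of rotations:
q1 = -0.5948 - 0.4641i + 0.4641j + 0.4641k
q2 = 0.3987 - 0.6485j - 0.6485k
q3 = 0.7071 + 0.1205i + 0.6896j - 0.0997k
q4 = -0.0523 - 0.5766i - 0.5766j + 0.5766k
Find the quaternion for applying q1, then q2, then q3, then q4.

q2 · q1 = 0.3648 - 0.185i + 0.8717j + 0.2698k
q3 · q2 · q1 = -0.294 + 0.1861i + 0.8539j + 0.387k
q4 · q3 · q2 · q1 = 0.3919 - 0.5557i + 0.4553j - 0.5748k
0.3919 - 0.5557i + 0.4553j - 0.5748k


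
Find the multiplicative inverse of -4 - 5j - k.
-0.0952 + 0.119j + 0.0238k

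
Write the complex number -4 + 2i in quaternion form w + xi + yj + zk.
-4 + 2i + 0j + 0k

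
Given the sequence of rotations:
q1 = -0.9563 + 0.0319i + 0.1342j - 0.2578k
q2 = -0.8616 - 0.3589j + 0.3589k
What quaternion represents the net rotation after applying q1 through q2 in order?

q2 · q1 = 0.9646 + 0.0169i + 0.239j - 0.1096k
0.9646 + 0.0169i + 0.239j - 0.1096k


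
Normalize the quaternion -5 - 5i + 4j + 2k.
-0.5976 - 0.5976i + 0.4781j + 0.239k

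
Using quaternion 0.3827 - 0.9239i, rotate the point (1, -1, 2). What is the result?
(1, 2.121, -0.707)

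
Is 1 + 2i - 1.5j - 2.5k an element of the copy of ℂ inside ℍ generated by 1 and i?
No. The quaternion 1 + 2i - 1.5j - 2.5k has j-coefficient y = -1.5 and k-coefficient z = -2.5, not both zero, so it does not lie in the complex subalgebra spanned by 1 and i.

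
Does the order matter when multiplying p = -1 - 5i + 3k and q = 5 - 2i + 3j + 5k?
Yes: pq = -30 - 32i + 16j - 5k ≠ -30 - 14i - 22j + 25k = qp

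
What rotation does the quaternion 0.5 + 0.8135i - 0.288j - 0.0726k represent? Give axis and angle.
axis = (0.9394, -0.3326, -0.0838), θ = 2π/3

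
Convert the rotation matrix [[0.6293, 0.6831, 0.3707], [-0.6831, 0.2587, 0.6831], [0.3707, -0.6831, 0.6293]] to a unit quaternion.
0.7933 - 0.4305i - 0.4305k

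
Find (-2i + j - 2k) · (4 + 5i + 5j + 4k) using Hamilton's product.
13 + 6i + 2j - 23k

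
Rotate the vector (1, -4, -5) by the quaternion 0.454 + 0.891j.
(-4.633, -4, 2.13)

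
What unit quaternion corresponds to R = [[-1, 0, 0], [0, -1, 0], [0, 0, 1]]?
k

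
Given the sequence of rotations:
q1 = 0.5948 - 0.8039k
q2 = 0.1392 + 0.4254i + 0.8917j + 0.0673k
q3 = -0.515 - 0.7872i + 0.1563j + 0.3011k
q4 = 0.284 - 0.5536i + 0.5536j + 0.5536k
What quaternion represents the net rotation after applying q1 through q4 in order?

q2 · q1 = 0.1369 - 0.4638i + 0.8724j - 0.0719k
q3 · q2 · q1 = -0.5503 - 0.1428i - 0.6241j - 0.536k
q4 · q3 · q2 · q1 = 0.4069 + 0.3129i - 0.8577j - 0.0323k
0.4069 + 0.3129i - 0.8577j - 0.0323k


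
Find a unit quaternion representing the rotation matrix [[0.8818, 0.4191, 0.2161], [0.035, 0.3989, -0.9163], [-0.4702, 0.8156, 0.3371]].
0.809 + 0.5352i + 0.2121j - 0.1187k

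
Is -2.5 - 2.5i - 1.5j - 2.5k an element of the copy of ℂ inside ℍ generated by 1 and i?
No. The quaternion -2.5 - 2.5i - 1.5j - 2.5k has j-coefficient y = -1.5 and k-coefficient z = -2.5, not both zero, so it does not lie in the complex subalgebra spanned by 1 and i.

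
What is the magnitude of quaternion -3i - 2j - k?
√14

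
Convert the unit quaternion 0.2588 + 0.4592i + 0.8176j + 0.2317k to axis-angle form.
axis = (0.4754, 0.8464, 0.2399), θ = 5π/6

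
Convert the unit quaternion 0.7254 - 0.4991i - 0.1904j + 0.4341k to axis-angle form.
axis = (-0.7251, -0.2766, 0.6307), θ = 87°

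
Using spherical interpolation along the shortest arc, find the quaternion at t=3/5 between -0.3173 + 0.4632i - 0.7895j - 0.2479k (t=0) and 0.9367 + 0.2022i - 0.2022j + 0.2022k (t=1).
-0.9062 + 0.1018i - 0.2843j - 0.296k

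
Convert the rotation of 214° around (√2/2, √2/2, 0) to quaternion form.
-0.2924 + 0.6762i + 0.6762j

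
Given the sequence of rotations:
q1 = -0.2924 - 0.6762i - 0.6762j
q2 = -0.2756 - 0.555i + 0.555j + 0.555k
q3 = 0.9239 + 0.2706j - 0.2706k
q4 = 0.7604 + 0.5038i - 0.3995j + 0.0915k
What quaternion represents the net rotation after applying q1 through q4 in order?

q2 · q1 = 0.0806 + 0.7239i - 0.3512j + 0.5883k
q3 · q2 · q1 = 0.3287 + 0.733i - 0.4986j + 0.3258k
q4 · q3 · q2 · q1 = -0.3483 + 0.6384i - 0.6075j + 0.3195k
-0.3483 + 0.6384i - 0.6075j + 0.3195k


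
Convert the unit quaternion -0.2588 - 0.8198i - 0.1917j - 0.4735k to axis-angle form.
axis = (-0.8487, -0.1985, -0.4902), θ = 7π/6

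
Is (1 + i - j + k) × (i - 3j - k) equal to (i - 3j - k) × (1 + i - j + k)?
No: pq = -3 + 5i - j - 3k ≠ -3 - 3i - 5j + k = qp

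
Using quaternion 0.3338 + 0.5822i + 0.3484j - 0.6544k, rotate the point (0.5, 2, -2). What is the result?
(2.694, 0.605, -0.791)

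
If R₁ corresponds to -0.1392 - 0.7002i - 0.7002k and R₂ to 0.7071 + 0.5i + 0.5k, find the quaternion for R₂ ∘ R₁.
0.6018 - 0.5647i - 0.5647k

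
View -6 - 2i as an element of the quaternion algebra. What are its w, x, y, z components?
-6 - 2i + 0j + 0k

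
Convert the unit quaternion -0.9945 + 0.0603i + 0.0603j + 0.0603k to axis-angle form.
axis = (√3/3, √3/3, √3/3), θ = 348°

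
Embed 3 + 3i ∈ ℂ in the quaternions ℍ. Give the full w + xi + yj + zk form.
3 + 3i + 0j + 0k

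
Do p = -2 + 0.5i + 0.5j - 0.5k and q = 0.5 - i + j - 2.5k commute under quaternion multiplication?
No: pq = -2.25 + 1.5i + 5.75k ≠ -2.25 + 3i - 3.5j + 3.75k = qp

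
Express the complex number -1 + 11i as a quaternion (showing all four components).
-1 + 11i + 0j + 0k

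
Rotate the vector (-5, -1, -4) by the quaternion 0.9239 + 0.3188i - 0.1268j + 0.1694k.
(-3.653, 0.628, -5.316)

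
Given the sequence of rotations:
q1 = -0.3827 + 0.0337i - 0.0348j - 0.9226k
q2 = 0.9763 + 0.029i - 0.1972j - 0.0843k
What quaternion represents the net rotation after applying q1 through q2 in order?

q2 · q1 = -0.4592 + 0.2008i + 0.0654j - 0.8628k
-0.4592 + 0.2008i + 0.0654j - 0.8628k


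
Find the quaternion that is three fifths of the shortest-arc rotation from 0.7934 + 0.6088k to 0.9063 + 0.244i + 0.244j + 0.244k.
0.8897 + 0.1507i + 0.1507j + 0.4038k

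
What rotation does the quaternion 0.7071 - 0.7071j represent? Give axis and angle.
axis = (0, -1, 0), θ = π/2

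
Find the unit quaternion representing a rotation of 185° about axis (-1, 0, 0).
-0.0436 - 0.999i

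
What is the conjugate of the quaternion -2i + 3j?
2i - 3j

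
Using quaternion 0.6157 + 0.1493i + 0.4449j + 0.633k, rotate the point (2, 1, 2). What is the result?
(0.433, 2.737, 1.149)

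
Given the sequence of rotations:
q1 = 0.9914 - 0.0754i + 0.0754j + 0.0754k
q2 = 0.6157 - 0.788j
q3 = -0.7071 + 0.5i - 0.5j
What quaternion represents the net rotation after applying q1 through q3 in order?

q2 · q1 = 0.6698 - 0.1058i - 0.7348j - 0.013k
q3 · q2 · q1 = -0.7881 + 0.4162i + 0.1912j - 0.4111k
-0.7881 + 0.4162i + 0.1912j - 0.4111k


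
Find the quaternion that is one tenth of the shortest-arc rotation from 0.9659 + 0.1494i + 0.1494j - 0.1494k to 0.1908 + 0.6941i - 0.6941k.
0.9356 + 0.2289i + 0.141j - 0.2289k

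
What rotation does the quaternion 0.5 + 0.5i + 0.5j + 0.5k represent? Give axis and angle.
axis = (√3/3, √3/3, √3/3), θ = 2π/3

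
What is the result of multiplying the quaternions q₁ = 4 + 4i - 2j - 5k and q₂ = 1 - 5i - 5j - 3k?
-1 - 35i + 15j - 47k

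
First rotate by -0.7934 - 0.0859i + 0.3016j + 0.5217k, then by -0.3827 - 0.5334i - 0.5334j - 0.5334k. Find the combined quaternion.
0.697 + 0.3387i + 0.6319j + 0.0169k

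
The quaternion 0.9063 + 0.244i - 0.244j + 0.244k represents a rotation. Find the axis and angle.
axis = (√3/3, -√3/3, √3/3), θ = 50°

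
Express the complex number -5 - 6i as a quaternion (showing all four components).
-5 - 6i + 0j + 0k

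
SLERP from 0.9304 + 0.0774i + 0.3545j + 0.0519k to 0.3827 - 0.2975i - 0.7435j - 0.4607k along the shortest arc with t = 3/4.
0.6953 - 0.2423i - 0.5454j - 0.4005k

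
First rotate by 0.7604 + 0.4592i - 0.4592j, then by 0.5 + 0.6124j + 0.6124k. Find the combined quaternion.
0.6614 + 0.5108i + 0.5173j + 0.1845k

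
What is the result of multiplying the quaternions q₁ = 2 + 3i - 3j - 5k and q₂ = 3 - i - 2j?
3 - 3i - 8j - 24k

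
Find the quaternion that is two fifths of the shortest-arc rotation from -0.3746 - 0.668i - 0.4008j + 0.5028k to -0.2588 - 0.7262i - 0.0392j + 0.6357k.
-0.3348 - 0.7055i - 0.2609j + 0.5675k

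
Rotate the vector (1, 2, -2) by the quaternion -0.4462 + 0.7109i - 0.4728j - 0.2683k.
(-1.495, -2.518, -0.649)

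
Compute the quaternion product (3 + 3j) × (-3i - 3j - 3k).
9 - 18i - 9j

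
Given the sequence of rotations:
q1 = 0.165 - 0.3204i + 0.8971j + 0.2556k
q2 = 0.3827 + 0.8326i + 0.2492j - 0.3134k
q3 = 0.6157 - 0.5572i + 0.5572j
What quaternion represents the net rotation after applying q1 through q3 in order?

q2 · q1 = 0.1865 + 0.3596i + 0.272j + 0.8729k
q3 · q2 · q1 = 0.1636 + 0.6039i + 0.7578j + 0.1855k
0.1636 + 0.6039i + 0.7578j + 0.1855k


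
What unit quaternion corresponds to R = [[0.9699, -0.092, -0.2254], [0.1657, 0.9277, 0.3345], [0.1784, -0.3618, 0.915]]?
0.9763 - 0.1783i - 0.1034j + 0.066k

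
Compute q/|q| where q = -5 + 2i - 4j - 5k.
-0.5976 + 0.239i - 0.4781j - 0.5976k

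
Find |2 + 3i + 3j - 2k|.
√26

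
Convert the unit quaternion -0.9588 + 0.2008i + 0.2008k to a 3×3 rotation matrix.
[[0.9194, 0.3851, 0.0806], [-0.3851, 0.8387, 0.3851], [0.0806, -0.3851, 0.9194]]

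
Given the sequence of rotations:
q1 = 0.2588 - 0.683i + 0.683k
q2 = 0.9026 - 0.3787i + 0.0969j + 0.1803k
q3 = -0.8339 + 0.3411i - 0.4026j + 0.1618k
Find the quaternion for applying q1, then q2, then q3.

q2 · q1 = -0.1482 - 0.6483i + 0.1606j + 0.7293k
q3 · q2 · q1 = 0.2914 + 0.1705i - 0.4279j - 0.8384k
0.2914 + 0.1705i - 0.4279j - 0.8384k


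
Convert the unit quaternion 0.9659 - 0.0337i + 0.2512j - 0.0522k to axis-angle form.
axis = (-0.1302, 0.9707, -0.2017), θ = π/6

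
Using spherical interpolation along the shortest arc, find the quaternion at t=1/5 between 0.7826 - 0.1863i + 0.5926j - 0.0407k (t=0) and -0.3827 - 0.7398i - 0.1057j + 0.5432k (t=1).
0.8066 + 0.032i + 0.5611j - 0.183k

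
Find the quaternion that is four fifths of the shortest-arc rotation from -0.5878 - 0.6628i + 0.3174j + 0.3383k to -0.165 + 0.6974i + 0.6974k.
-0.0164 - 0.8328i + 0.091j - 0.5458k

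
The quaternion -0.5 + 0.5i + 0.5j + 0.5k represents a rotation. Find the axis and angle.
axis = (√3/3, √3/3, √3/3), θ = 4π/3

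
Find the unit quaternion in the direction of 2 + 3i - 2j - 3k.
0.3922 + 0.5883i - 0.3922j - 0.5883k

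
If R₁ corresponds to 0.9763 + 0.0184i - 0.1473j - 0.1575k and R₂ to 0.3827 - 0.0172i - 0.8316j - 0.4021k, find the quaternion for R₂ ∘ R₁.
0.1881 + 0.062i - 0.8784j - 0.435k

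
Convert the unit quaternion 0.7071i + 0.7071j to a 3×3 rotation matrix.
[[0, 1, 0], [1, 0, 0], [0, 0, -1]]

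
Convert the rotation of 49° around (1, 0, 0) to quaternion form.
0.91 + 0.4147i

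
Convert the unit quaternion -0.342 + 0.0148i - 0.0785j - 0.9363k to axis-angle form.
axis = (0.0157, -0.0835, -0.9964), θ = 220°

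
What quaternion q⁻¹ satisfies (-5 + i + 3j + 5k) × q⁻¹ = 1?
-0.0833 - 0.0167i - 0.05j - 0.0833k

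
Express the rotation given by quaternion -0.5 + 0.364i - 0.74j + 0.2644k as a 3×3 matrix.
[[-0.235, -0.2743, 0.9325], [-0.8031, 0.5952, -0.0273], [-0.5475, -0.7553, -0.3602]]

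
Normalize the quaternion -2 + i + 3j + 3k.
-0.417 + 0.2085i + 0.6255j + 0.6255k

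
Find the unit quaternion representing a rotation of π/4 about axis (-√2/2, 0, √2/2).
0.9239 - 0.2706i + 0.2706k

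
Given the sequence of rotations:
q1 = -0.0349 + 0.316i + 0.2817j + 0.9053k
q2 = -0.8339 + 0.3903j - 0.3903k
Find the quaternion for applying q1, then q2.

q2 · q1 = 0.2725 + 0.1998i - 0.3719j - 0.8646k
0.2725 + 0.1998i - 0.3719j - 0.8646k


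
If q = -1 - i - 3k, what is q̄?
-1 + i + 3k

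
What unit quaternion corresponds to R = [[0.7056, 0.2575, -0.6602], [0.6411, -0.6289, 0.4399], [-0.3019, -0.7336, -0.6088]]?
-0.342 + 0.8578i + 0.2619j - 0.2804k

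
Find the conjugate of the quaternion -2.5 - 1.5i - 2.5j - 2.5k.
-2.5 + 1.5i + 2.5j + 2.5k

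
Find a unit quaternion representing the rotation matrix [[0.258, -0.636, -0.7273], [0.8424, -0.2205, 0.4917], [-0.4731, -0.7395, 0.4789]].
0.6157 - 0.4999i - 0.1032j + 0.6003k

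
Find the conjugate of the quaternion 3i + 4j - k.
-3i - 4j + k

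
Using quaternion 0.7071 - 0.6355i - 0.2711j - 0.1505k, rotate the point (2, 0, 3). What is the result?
(1.039, 3.204, 1.285)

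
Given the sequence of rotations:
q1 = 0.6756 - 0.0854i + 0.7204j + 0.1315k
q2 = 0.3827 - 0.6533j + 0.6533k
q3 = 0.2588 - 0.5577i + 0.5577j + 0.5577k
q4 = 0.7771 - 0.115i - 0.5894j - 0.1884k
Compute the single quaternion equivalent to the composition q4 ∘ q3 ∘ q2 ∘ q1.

q2 · q1 = 0.6433 - 0.5892i - 0.2215j + 0.4359k
q3 · q2 · q1 = -0.2817 - 0.1446i + 0.2159j + 0.9237k
q4 · q3 · q2 · q1 = 0.0657 - 0.5837i + 0.4673j + 0.6608k
0.0657 - 0.5837i + 0.4673j + 0.6608k


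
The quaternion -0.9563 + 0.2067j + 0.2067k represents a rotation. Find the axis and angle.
axis = (0, √2/2, √2/2), θ = 326°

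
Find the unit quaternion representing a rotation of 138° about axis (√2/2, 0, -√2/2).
0.3584 + 0.6601i - 0.6601k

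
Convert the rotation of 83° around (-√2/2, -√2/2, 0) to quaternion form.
0.749 - 0.4685i - 0.4685j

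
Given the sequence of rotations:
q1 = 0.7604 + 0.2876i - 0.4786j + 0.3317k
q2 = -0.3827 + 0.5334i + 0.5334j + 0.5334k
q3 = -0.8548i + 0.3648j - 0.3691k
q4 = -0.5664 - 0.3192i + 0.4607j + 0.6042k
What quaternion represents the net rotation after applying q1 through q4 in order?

q2 · q1 = -0.3661 + 0.7277i + 0.5652j - 0.13k
q3 · q2 · q1 = 0.3679 + 0.4741i - 0.5133j - 0.6135k
q4 · q3 · q2 · q1 = 0.5501 - 0.3585i + 0.5508j + 0.5152k
0.5501 - 0.3585i + 0.5508j + 0.5152k


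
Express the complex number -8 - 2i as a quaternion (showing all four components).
-8 - 2i + 0j + 0k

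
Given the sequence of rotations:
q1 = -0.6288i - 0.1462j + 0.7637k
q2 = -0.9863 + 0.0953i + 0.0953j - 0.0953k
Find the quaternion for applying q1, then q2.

q2 · q1 = 0.1466 + 0.679i + 0.1313j - 0.7072k
0.1466 + 0.679i + 0.1313j - 0.7072k


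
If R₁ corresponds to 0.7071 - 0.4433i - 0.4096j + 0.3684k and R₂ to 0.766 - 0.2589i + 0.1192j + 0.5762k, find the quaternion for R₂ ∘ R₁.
0.2634 - 0.2427i - 0.3895j + 0.8485k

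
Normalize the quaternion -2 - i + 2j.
-0.6667 - 0.3333i + 0.6667j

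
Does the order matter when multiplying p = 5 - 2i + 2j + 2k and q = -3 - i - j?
Yes: pq = -15 + 3i - 13j - 2k ≠ -15 - i - 9j - 10k = qp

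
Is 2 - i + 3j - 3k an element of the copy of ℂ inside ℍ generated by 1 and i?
No. The quaternion 2 - i + 3j - 3k has j-coefficient y = 3 and k-coefficient z = -3, not both zero, so it does not lie in the complex subalgebra spanned by 1 and i.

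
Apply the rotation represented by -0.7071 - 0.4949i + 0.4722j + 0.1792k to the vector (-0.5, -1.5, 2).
(-1.614, -1.37, -1.42)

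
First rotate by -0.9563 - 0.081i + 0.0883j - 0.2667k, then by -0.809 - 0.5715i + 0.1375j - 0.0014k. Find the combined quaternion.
0.7148 + 0.5755i - 0.3552j + 0.1778k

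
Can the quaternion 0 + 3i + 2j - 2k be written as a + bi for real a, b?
No. The quaternion 3i + 2j - 2k has j-coefficient y = 2 and k-coefficient z = -2, not both zero, so it does not lie in the complex subalgebra spanned by 1 and i.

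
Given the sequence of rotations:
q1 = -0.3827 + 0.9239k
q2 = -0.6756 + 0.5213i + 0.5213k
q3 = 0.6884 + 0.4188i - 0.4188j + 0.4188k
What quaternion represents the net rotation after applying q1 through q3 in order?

q2 · q1 = -0.2231 - 0.1995i - 0.4816j - 0.8237k
q3 · q2 · q1 = 0.0732 + 0.3159i + 0.0233j - 0.9457k
0.0732 + 0.3159i + 0.0233j - 0.9457k


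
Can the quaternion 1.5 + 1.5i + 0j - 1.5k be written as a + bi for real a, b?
No. The quaternion 1.5 + 1.5i - 1.5k has j-coefficient y = 0 and k-coefficient z = -1.5, not both zero, so it does not lie in the complex subalgebra spanned by 1 and i.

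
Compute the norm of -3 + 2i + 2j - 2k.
√21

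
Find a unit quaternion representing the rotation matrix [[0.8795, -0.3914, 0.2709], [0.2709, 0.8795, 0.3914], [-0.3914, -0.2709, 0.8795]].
0.9537 - 0.1736i + 0.1736j + 0.1736k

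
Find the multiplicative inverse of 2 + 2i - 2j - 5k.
0.0541 - 0.0541i + 0.0541j + 0.1351k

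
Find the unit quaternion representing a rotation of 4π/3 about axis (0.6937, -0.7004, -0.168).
-0.5 + 0.6008i - 0.6066j - 0.1455k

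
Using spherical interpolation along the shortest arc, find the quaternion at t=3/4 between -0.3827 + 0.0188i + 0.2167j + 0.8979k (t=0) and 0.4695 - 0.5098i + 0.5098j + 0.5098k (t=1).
0.2727 - 0.421i + 0.4951j + 0.7095k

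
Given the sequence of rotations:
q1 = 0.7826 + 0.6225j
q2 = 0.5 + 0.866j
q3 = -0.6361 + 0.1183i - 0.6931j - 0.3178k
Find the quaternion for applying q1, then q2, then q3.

q2 · q1 = -0.1478 + 0.989j
q3 · q2 · q1 = 0.7795 + 0.2968i - 0.5267j + 0.164k
0.7795 + 0.2968i - 0.5267j + 0.164k


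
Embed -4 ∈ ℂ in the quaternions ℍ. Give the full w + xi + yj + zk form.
-4 + 0i + 0j + 0k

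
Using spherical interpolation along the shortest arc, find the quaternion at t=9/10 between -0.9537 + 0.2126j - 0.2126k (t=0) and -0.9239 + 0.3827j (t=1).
-0.9301 + 0.3668j - 0.0215k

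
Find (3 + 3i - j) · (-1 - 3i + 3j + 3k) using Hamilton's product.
9 - 15i + j + 15k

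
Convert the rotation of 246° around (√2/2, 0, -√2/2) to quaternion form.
-0.5446 + 0.593i - 0.593k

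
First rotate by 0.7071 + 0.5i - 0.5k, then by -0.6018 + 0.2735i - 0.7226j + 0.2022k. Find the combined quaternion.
-0.4612 + 0.2538i - 0.2731j + 0.8052k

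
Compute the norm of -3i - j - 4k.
√26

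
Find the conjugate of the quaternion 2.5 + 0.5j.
2.5 - 0.5j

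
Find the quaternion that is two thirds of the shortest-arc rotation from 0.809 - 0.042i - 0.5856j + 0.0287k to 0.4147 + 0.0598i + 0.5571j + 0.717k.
0.7537 + 0.0306i + 0.1892j + 0.6287k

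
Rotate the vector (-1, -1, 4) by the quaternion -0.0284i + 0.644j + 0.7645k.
(0.861, 4.146, -0.266)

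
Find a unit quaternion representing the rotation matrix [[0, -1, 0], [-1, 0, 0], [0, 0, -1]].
-0.7071i + 0.7071j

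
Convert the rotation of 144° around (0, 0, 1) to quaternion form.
0.309 + 0.9511k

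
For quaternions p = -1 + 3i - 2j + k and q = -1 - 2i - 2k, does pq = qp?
No: pq = 9 + 3i + 6j - 3k ≠ 9 - 5i - 2j + 5k = qp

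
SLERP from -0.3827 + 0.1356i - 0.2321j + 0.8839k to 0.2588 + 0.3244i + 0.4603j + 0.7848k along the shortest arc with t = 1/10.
-0.3257 + 0.1649i - 0.1614j + 0.9169k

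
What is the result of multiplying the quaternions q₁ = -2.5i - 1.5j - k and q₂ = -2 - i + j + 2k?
1 + 3i + 9j - 2k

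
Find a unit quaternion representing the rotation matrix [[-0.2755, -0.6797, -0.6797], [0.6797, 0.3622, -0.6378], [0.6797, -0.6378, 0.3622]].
0.6019 - 0.5647j + 0.5647k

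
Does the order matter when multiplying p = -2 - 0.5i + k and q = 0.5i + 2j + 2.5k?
Yes: pq = -2.25 - 3i - 2.25j - 6k ≠ -2.25 + i - 5.75j - 4k = qp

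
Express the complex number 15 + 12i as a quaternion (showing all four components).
15 + 12i + 0j + 0k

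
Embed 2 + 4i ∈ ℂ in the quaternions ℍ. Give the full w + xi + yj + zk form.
2 + 4i + 0j + 0k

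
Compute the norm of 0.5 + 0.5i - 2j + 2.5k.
3.279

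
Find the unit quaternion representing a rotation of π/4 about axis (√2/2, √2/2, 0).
0.9239 + 0.2706i + 0.2706j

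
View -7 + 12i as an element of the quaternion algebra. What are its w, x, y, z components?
-7 + 12i + 0j + 0k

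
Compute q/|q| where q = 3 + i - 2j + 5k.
0.4804 + 0.1601i - 0.3203j + 0.8006k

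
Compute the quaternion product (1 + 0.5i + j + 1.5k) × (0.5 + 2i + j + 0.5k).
-2.25 + 1.25i + 4.25j - 0.25k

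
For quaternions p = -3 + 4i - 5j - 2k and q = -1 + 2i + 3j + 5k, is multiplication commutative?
No: pq = 20 - 29i - 28j + 9k ≠ 20 + 9i + 20j - 35k = qp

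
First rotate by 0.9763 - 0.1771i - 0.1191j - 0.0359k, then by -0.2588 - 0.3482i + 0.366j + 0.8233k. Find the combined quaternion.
-0.2412 - 0.2092i + 0.2298j + 0.9194k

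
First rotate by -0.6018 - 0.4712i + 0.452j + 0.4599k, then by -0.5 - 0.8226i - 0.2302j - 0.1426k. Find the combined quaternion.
0.0829 + 0.6892i + 0.358j - 0.6244k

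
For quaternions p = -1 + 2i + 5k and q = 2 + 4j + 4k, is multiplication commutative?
No: pq = -22 - 16i - 12j + 14k ≠ -22 + 24i + 4j - 2k = qp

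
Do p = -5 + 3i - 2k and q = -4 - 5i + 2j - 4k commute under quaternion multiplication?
No: pq = 27 + 17i + 12j + 34k ≠ 27 + 9i - 32j + 22k = qp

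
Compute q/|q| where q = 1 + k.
0.7071 + 0.7071k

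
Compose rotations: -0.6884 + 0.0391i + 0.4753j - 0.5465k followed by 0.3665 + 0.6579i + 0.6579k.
0.0815 - 0.7513i + 0.5595j - 0.3405k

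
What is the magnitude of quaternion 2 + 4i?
√20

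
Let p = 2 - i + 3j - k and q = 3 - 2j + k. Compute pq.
13 - 2i + 6j + k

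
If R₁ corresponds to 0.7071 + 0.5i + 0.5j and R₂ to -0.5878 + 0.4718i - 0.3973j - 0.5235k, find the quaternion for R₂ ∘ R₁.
-0.4529 + 0.3015i - 0.8366j + 0.0644k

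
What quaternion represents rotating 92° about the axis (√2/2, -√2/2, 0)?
0.6947 + 0.5087i - 0.5087j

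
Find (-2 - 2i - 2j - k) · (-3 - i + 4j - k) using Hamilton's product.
11 + 14i - 3j - 5k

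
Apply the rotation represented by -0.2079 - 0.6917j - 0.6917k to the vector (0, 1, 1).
(0, 1, 1)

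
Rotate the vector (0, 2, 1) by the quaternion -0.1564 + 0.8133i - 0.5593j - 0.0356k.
(-1.725, -0.357, -1.378)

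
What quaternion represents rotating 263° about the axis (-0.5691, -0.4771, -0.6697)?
-0.6626 - 0.4262i - 0.3573j - 0.5016k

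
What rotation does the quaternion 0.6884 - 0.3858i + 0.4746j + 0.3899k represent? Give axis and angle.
axis = (-0.5319, 0.6543, 0.5375), θ = 93°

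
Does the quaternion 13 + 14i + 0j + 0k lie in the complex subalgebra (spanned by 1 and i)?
Yes. The quaternion 13 + 14i has j- and k-coefficients y = z = 0, so it lies in the complex subalgebra spanned by 1 and i.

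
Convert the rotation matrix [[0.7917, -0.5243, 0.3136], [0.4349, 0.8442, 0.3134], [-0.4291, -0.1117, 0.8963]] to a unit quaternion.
0.9397 - 0.1131i + 0.1976j + 0.2552k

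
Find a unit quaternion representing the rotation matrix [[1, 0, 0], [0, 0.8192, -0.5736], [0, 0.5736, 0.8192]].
0.9537 + 0.3007i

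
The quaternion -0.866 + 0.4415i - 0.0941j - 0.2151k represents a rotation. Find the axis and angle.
axis = (0.8829, -0.1882, -0.4302), θ = 5π/3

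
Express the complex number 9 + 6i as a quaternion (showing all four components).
9 + 6i + 0j + 0k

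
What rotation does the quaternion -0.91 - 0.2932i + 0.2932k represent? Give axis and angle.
axis = (-√2/2, 0, √2/2), θ = 311°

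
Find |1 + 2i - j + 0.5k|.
2.5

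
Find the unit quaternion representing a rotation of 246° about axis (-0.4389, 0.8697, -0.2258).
-0.5446 - 0.3681i + 0.7294j - 0.1894k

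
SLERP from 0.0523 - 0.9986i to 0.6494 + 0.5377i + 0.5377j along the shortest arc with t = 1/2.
-0.3444 - 0.8861i - 0.3101j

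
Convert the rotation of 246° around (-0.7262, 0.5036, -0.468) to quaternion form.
-0.5446 - 0.609i + 0.4224j - 0.3925k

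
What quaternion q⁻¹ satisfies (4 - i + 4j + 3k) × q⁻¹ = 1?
0.0952 + 0.0238i - 0.0952j - 0.0714k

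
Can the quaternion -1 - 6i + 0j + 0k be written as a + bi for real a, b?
Yes. The quaternion -1 - 6i has j- and k-coefficients y = z = 0, so it lies in the complex subalgebra spanned by 1 and i.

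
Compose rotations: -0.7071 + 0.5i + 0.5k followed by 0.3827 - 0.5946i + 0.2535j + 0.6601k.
-0.3034 + 0.7385i + 0.4481j - 0.4022k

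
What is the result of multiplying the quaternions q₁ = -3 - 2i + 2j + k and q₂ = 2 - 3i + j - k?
-13 + 2i - 4j + 9k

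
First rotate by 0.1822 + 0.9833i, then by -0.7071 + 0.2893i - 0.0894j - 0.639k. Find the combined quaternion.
-0.4133 - 0.6426i - 0.6446j - 0.0285k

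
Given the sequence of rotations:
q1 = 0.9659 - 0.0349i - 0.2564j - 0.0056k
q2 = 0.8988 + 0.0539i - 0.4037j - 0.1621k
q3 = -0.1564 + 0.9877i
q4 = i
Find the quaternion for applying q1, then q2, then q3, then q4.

q2 · q1 = 0.7656 - 0.0186i - 0.6144j - 0.1895k
q3 · q2 · q1 = -0.1014 + 0.7591i + 0.2833j - 0.5772k
q4 · q3 · q2 · q1 = -0.7591 - 0.1014i + 0.5772j + 0.2833k
-0.7591 - 0.1014i + 0.5772j + 0.2833k


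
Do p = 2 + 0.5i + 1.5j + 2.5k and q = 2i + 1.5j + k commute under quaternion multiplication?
No: pq = -5.75 + 1.75i + 7.5j - 0.25k ≠ -5.75 + 6.25i - 1.5j + 4.25k = qp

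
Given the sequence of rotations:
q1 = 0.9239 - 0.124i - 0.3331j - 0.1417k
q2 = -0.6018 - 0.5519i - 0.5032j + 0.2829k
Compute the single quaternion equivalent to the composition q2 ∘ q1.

q2 · q1 = -0.752 - 0.2697i - 0.3777j + 0.4681k
-0.752 - 0.2697i - 0.3777j + 0.4681k


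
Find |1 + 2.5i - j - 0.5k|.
2.915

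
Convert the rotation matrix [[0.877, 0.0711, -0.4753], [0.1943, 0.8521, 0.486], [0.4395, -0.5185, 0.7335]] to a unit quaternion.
0.9304 - 0.2699i - 0.2458j + 0.0331k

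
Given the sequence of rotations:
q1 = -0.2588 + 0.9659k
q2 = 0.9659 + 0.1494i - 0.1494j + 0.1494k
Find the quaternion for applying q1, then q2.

q2 · q1 = -0.3943 - 0.183i - 0.1056j + 0.8943k
-0.3943 - 0.183i - 0.1056j + 0.8943k


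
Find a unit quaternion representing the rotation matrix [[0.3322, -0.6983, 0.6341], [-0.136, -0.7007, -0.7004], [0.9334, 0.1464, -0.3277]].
0.2756 + 0.7682i - 0.2715j + 0.5101k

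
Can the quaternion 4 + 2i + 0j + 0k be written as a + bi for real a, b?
Yes. The quaternion 4 + 2i has j- and k-coefficients y = z = 0, so it lies in the complex subalgebra spanned by 1 and i.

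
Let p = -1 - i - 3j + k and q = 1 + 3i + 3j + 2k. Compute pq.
9 - 13i - j + 5k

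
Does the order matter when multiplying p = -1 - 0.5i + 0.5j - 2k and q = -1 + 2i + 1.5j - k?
Yes: pq = -0.75 + i - 6.5j + 1.25k ≠ -0.75 - 4i + 2.5j + 4.75k = qp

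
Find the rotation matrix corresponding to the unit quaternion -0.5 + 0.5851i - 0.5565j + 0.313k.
[[0.1847, -0.3382, 0.9228], [-0.9642, 0.1194, 0.2367], [-0.1902, -0.9335, -0.3041]]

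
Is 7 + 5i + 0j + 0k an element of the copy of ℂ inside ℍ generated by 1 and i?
Yes. The quaternion 7 + 5i has j- and k-coefficients y = z = 0, so it lies in the complex subalgebra spanned by 1 and i.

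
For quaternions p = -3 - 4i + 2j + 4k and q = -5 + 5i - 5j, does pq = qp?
No: pq = 45 + 25i + 25j - 10k ≠ 45 - 15i - 15j - 30k = qp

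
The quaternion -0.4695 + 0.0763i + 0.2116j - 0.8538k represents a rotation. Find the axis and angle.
axis = (0.0864, 0.2397, -0.967), θ = 236°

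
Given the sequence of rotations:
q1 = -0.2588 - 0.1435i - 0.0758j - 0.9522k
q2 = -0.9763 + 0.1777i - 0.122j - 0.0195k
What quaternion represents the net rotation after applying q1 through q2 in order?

q2 · q1 = 0.2504 + 0.2088i + 0.2776j + 0.9037k
0.2504 + 0.2088i + 0.2776j + 0.9037k


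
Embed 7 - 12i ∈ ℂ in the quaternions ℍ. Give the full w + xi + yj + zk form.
7 - 12i + 0j + 0k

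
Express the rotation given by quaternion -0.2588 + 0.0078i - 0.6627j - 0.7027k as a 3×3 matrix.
[[-0.8659, -0.3741, 0.3321], [0.3534, 0.0123, 0.9354], [-0.354, 0.9273, 0.1215]]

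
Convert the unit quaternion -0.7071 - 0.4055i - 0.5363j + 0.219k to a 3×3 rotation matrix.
[[0.3288, 0.7446, 0.5808], [0.1252, 0.5752, -0.8084], [-0.936, 0.3386, 0.0959]]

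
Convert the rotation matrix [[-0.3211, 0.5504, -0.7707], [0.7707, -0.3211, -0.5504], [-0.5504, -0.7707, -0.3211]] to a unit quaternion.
0.0958 - 0.5747i - 0.5747j + 0.5747k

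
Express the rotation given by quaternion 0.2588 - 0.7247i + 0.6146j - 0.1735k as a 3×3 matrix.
[[0.1843, -0.801, 0.5696], [-0.9806, -0.1106, 0.1618], [-0.0666, -0.5884, -0.8058]]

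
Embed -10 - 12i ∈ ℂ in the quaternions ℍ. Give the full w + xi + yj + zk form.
-10 - 12i + 0j + 0k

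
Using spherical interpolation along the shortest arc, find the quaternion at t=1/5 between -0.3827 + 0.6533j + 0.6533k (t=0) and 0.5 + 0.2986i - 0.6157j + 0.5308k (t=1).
-0.4787 - 0.0805i + 0.7531j + 0.4441k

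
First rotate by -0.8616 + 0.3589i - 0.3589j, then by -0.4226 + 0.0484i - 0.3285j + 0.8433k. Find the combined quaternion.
0.2288 + 0.1093i + 0.7374j - 0.6261k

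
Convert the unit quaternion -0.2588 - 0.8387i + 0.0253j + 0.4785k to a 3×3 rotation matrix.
[[0.5408, 0.2052, -0.8157], [-0.2901, -0.8648, -0.4099], [-0.7895, 0.4583, -0.4081]]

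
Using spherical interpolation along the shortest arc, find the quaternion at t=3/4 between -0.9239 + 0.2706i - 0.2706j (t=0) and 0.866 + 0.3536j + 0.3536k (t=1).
-0.8986 + 0.0699i - 0.3393j - 0.2694k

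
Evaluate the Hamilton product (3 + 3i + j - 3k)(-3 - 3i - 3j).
3 - 27i - 3j + 3k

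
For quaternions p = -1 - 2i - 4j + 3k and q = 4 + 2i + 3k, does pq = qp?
No: pq = -9 - 22i - 4j + 17k ≠ -9 + 2i - 28j + k = qp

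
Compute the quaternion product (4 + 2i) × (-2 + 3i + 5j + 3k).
-14 + 8i + 14j + 22k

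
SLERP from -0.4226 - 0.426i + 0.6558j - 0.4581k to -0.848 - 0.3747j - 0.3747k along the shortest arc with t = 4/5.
-0.8683 - 0.1127i - 0.1607j - 0.4555k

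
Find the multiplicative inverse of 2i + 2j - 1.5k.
-0.1951i - 0.1951j + 0.1463k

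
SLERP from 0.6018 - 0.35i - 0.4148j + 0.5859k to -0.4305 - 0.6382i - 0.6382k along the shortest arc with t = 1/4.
0.6343 - 0.093i - 0.3451j + 0.6855k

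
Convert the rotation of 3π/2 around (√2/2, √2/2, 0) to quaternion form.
-0.7071 + 0.5i + 0.5j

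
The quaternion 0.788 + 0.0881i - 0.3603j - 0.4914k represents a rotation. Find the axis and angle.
axis = (0.1431, -0.5852, -0.7982), θ = 76°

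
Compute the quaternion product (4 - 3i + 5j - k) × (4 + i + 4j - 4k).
-5 - 24i + 23j - 37k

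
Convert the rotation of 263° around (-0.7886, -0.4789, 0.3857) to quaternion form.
-0.6626 - 0.5906i - 0.3587j + 0.2889k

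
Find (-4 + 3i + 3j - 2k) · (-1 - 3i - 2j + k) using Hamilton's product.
21 + 8i + 8j + k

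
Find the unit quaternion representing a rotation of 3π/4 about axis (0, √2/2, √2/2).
0.3827 + 0.6533j + 0.6533k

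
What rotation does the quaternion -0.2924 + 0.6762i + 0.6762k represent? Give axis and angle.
axis = (√2/2, 0, √2/2), θ = 214°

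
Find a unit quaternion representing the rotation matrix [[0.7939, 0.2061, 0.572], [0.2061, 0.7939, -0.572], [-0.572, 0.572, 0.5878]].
0.891 + 0.321i + 0.321j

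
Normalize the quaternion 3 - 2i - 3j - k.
0.6255 - 0.417i - 0.6255j - 0.2085k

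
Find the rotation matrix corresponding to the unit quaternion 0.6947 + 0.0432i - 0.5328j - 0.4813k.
[[-0.0311, 0.6227, -0.7819], [-0.7148, 0.533, 0.4529], [0.6987, 0.5729, 0.4285]]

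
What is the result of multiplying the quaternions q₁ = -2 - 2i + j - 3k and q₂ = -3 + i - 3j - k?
8 - 6i - 2j + 16k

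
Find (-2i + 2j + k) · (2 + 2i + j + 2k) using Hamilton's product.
-i + 10j - 4k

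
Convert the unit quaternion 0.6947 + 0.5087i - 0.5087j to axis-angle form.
axis = (√2/2, -√2/2, 0), θ = 92°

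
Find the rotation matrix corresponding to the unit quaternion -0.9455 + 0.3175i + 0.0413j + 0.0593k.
[[0.9896, 0.1384, -0.0404], [-0.0859, 0.7914, 0.6053], [0.1158, -0.5955, 0.795]]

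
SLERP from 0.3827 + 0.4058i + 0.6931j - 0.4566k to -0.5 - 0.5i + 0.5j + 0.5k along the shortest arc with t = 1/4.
0.4931 + 0.5129i + 0.4292j - 0.5564k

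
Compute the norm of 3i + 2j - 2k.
√17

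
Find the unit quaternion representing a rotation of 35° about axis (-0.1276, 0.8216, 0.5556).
0.9537 - 0.0384i + 0.2471j + 0.1671k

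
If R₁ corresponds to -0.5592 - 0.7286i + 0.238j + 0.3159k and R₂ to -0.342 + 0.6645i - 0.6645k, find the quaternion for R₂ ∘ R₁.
0.8853 + 0.0357i + 0.1928j + 0.4217k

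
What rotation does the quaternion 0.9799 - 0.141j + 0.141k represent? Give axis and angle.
axis = (0, -√2/2, √2/2), θ = 23°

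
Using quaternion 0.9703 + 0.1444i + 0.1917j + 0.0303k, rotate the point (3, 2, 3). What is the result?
(3.909, 1.45, 2.148)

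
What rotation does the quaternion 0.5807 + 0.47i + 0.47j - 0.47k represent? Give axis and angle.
axis = (√3/3, √3/3, -√3/3), θ = 109°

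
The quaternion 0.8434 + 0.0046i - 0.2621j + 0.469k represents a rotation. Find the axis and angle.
axis = (0.0086, -0.4878, 0.8729), θ = 65°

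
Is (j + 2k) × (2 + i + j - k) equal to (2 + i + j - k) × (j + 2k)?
No: pq = 1 - 3i + 4j + 3k ≠ 1 + 3i + 5k = qp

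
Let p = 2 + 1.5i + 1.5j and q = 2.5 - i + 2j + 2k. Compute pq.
3.5 + 4.75i + 4.75j + 8.5k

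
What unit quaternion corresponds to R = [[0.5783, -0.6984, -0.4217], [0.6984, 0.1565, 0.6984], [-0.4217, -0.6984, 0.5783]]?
0.7604 - 0.4592i + 0.4592k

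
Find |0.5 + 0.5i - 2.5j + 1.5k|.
3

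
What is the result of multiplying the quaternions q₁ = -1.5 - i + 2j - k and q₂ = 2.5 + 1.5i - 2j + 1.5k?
3.25 - 3.75i + 8j - 5.75k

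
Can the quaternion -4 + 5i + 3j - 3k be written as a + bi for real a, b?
No. The quaternion -4 + 5i + 3j - 3k has j-coefficient y = 3 and k-coefficient z = -3, not both zero, so it does not lie in the complex subalgebra spanned by 1 and i.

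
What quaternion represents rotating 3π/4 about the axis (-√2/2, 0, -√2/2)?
0.3827 - 0.6533i - 0.6533k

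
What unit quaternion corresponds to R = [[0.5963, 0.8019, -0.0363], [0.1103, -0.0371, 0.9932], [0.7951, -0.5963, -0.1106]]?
0.6018 - 0.6603i - 0.3454j - 0.2873k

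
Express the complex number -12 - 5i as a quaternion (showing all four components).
-12 - 5i + 0j + 0k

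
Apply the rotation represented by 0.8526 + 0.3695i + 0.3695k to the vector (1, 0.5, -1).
(0.139, 1.487, -0.139)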